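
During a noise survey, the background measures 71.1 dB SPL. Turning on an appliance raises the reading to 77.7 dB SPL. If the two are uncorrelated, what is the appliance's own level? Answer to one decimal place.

76.6 dB SPL

Background correction is a power subtraction:
L_src = 10·log₁₀(10^(77.7/10) − 10^(71.1/10)) = 10·log₁₀(46000000) = 76.6 dB SPL.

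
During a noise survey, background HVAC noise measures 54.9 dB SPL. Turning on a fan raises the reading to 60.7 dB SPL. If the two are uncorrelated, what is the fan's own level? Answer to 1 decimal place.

59.4 dB SPL

Subtract intensities: L_src = 10·log₁₀(10^(L_total/10) − 10^(L_bg/10)).
L_src = 10·log₁₀(10^(60.7/10) − 10^(54.9/10)) = 10·log₁₀(865900) = 59.4 dB SPL.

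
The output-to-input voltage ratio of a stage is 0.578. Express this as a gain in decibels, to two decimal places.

-4.76 dB

Voltage ratio → dB uses the 20·log₁₀ form:
20·log₁₀(0.578) = -4.76 dB.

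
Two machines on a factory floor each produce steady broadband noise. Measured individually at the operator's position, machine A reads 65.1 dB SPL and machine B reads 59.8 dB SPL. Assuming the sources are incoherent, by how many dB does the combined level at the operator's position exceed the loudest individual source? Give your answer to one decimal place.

1.1 dB

Incoherent sources sum as intensities:
L_total = 10·log₁₀(10^(65.1/10) + 10^(59.8/10)) = 66.22 dB SPL.
Excess over the loudest (65.1 dB): 66.22 − 65.1 = 1.1 dB.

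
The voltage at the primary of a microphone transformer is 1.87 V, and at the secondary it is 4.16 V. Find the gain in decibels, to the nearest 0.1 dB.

6.9 dB

For a voltage ratio, dB = 20·log₁₀(V₂/V₁).
20·log₁₀(4.16/1.87) = 20·log₁₀(2.225) = 6.9 dB.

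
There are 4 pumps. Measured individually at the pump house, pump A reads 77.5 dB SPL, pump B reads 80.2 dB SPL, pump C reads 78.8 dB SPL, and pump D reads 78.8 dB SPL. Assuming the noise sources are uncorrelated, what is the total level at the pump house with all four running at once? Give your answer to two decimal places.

Add the sources as powers (linear), then convert back to dB:
L_total = 10·log₁₀(10^(77.5/10) + 10^(80.2/10) + 10^(78.8/10) + 10^(78.8/10)) = 10·log₁₀(312700000) = 84.95 dB SPL.

84.95 dB SPL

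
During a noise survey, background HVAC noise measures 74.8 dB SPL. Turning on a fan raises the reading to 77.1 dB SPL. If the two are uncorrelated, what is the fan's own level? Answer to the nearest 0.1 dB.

73.2 dB SPL

Background correction is a power subtraction:
L_src = 10·log₁₀(10^(77.1/10) − 10^(74.8/10)) = 10·log₁₀(21090000) = 73.2 dB SPL.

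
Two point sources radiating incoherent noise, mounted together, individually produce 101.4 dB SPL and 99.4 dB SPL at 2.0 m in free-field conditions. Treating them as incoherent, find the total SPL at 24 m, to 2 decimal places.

Combined at 2.0 m: 10·log₁₀(10^(101.4/10)+10^(99.4/10)) = 103.524 dB SPL.
Then apply −20·log₁₀(24/2.0) = -21.584 dB → 81.94 dB SPL.

81.94 dB SPL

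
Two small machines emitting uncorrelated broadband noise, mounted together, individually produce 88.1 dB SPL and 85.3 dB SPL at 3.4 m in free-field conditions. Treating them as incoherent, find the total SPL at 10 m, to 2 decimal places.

Combined at 3.4 m: 10·log₁₀(10^(88.1/10)+10^(85.3/10)) = 89.932 dB SPL.
Then apply −20·log₁₀(10/3.4) = -9.370 dB → 80.56 dB SPL.

80.56 dB SPL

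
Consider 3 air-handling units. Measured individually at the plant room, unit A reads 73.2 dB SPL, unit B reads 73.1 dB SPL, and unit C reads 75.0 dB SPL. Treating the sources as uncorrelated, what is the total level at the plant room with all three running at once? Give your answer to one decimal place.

Incoherent sources sum as intensities:
L_total = 10·log₁₀(10^(73.2/10) + 10^(73.1/10) + 10^(75.0/10)) = 10·log₁₀(72930000) = 78.6 dB SPL.

78.6 dB SPL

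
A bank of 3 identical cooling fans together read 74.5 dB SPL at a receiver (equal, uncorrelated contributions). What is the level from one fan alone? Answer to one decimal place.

3 equal incoherent sources add 10·log₁₀(3) = 4.77 dB over one source.
L_one = 74.5 − 4.77 = 69.7 dB SPL.

69.7 dB SPL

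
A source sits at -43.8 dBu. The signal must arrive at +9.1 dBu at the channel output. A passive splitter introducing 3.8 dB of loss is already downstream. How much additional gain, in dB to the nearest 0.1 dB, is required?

56.7 dB

The required make-up gain is the shortfall in the dB sum.
G = +9.1 − (-43.8) + 3.8 = 56.7 dB.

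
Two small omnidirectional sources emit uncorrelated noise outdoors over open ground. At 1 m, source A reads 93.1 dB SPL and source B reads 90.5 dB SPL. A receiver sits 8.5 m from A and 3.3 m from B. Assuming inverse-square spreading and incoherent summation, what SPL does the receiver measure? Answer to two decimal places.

81.18 dB SPL

At the listener: L_A = 93.1 − 20·log₁₀(8.5) = 74.512 dB; L_B = 90.5 − 20·log₁₀(3.3) = 80.130 dB.
Combined: 10·log₁₀(10^(74.512/10)+10^(80.130/10)) = 81.18 dB SPL.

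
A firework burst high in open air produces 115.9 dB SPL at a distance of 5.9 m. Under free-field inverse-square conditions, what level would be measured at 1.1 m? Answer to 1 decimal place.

130.5 dB SPL

Inverse-square spreading gives ΔL = −20·log₁₀(d₂/d₁).
ΔL = −20·log₁₀(1.1/5.9) = 14.59 dB, so L₂ = 115.9 + (14.59) = 130.5 dB SPL.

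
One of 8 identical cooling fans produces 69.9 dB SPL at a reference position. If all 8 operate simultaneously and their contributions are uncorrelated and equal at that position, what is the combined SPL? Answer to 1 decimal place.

78.9 dB SPL

8 equal incoherent sources raise the level by 10·log₁₀(8) = 9.03 dB.
L_total = 69.9 + 9.03 = 78.9 dB SPL.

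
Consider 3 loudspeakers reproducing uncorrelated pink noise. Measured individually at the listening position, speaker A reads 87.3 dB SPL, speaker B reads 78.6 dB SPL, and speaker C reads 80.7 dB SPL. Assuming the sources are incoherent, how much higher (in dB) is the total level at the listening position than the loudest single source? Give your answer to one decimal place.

1.3 dB

Uncorrelated sources add in intensity (power), not in dB.
L_total = 10·log₁₀(10^(87.3/10) + 10^(78.6/10) + 10^(80.7/10)) = 88.62 dB SPL.
Excess over the loudest (87.3 dB): 88.62 − 87.3 = 1.3 dB.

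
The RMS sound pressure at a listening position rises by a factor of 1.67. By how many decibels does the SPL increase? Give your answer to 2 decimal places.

4.45 dB

Sound pressure is an amplitude quantity: ΔL = 20·log₁₀(p₂/p₁).
20·log₁₀(1.67) = 4.45 dB.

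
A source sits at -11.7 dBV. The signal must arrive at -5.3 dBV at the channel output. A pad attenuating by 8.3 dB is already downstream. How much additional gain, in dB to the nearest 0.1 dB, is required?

14.7 dB

The required make-up gain is the shortfall in the dB sum.
G = -5.3 − (-11.7) + 8.3 = 14.7 dB.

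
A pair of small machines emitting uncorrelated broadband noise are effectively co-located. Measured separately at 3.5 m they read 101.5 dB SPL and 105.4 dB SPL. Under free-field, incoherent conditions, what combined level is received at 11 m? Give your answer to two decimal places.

96.94 dB SPL

Combined at 3.5 m: 10·log₁₀(10^(101.5/10)+10^(105.4/10)) = 106.884 dB SPL.
Then apply −20·log₁₀(11/3.5) = -9.946 dB → 96.94 dB SPL.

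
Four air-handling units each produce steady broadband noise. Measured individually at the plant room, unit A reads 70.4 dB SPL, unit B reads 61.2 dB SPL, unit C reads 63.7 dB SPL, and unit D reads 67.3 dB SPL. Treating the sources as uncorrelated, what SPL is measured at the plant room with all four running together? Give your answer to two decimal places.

73.01 dB SPL

Incoherent sources sum as intensities:
L_total = 10·log₁₀(10^(70.4/10) + 10^(61.2/10) + 10^(63.7/10) + 10^(67.3/10)) = 10·log₁₀(20000000) = 73.01 dB SPL.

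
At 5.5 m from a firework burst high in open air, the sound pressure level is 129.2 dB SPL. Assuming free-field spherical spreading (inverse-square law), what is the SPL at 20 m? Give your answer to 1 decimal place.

Free-field point source: level drops by 20·log₁₀ of the distance ratio.
ΔL = −20·log₁₀(20/5.5) = -11.21 dB, so L₂ = 129.2 + (-11.21) = 118.0 dB SPL.

118.0 dB SPL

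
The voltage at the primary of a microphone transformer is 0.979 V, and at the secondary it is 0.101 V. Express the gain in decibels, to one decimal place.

Voltage ratio → dB uses the 20·log₁₀ form:
20·log₁₀(0.101/0.979) = 20·log₁₀(0.1032) = -19.7 dB.

-19.7 dB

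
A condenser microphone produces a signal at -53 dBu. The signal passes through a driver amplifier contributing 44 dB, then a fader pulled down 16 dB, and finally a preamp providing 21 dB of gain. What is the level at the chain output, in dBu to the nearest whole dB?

-4 dBu

In dB, series stages simply add:
-53 + 44 − 16 + 21 = -4 dBu.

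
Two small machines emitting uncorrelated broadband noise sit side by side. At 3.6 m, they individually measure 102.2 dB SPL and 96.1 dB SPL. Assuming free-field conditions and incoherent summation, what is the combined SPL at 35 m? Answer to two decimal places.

83.40 dB SPL

Combined at 3.6 m: 10·log₁₀(10^(102.2/10)+10^(96.1/10)) = 103.153 dB SPL.
Then apply −20·log₁₀(35/3.6) = -19.755 dB → 83.40 dB SPL.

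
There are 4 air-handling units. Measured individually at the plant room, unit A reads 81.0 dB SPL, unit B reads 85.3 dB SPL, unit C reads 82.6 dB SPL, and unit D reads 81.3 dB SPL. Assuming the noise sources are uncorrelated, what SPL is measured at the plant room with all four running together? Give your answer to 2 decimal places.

Add the sources as powers (linear), then convert back to dB:
L_total = 10·log₁₀(10^(81.0/10) + 10^(85.3/10) + 10^(82.6/10) + 10^(81.3/10)) = 10·log₁₀(781600000) = 88.93 dB SPL.

88.93 dB SPL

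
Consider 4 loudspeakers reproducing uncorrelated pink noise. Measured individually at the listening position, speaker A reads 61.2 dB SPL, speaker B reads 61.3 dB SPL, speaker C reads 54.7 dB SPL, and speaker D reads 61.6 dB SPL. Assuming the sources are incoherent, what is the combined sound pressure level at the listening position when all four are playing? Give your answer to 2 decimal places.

Add the sources as powers (linear), then convert back to dB:
L_total = 10·log₁₀(10^(61.2/10) + 10^(61.3/10) + 10^(54.7/10) + 10^(61.6/10)) = 10·log₁₀(4408000) = 66.44 dB SPL.

66.44 dB SPL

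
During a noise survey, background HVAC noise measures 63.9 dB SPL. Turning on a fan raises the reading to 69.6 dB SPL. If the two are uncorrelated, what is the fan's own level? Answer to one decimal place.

68.2 dB SPL

Background correction is a power subtraction:
L_src = 10·log₁₀(10^(69.6/10) − 10^(63.9/10)) = 10·log₁₀(6665000) = 68.2 dB SPL.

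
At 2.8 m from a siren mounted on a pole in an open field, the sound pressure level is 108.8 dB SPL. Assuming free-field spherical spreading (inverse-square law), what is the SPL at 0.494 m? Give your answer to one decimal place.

123.9 dB SPL

For a point source in a free field, ΔL = −20·log₁₀(d₂/d₁).
ΔL = −20·log₁₀(0.494/2.8) = 15.07 dB, so L₂ = 108.8 + (15.07) = 123.9 dB SPL.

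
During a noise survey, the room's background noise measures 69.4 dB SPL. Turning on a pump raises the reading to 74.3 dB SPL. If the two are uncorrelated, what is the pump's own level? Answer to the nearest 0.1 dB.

Subtract intensities: L_src = 10·log₁₀(10^(L_total/10) − 10^(L_bg/10)).
L_src = 10·log₁₀(10^(74.3/10) − 10^(69.4/10)) = 10·log₁₀(18210000) = 72.6 dB SPL.

72.6 dB SPL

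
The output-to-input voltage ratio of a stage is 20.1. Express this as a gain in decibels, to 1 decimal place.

Voltage is an amplitude quantity, so gain = 20·log₁₀(V_out/V_in).
20·log₁₀(20.1) = 26.1 dB.

26.1 dB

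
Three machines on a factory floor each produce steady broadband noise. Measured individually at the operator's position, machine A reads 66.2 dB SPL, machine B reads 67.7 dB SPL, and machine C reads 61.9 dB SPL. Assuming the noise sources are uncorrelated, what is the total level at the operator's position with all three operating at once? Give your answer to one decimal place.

Incoherent sources sum as intensities:
L_total = 10·log₁₀(10^(66.2/10) + 10^(67.7/10) + 10^(61.9/10)) = 10·log₁₀(11610000) = 70.6 dB SPL.

70.6 dB SPL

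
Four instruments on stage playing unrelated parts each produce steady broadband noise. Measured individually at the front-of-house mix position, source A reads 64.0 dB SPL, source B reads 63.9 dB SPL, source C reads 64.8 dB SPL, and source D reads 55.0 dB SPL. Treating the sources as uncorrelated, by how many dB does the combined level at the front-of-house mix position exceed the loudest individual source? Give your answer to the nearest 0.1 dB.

Add the sources as powers (linear), then convert back to dB:
L_total = 10·log₁₀(10^(64.0/10) + 10^(63.9/10) + 10^(64.8/10) + 10^(55.0/10)) = 69.19 dB SPL.
Excess over the loudest (64.8 dB): 69.19 − 64.8 = 4.4 dB.

4.4 dB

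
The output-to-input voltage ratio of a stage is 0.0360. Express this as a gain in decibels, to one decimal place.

Voltage is an amplitude quantity, so gain = 20·log₁₀(V_out/V_in).
20·log₁₀(0.0360) = -28.9 dB.

-28.9 dB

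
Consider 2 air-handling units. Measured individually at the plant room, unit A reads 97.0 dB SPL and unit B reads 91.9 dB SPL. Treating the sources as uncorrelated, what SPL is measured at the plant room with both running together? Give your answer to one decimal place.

Uncorrelated sources add in intensity (power), not in dB.
L_total = 10·log₁₀(10^(97.0/10) + 10^(91.9/10)) = 10·log₁₀(6561000000) = 98.2 dB SPL.

98.2 dB SPL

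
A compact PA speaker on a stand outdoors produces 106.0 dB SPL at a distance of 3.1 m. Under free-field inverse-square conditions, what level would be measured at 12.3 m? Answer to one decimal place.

Free-field point source: level drops by 20·log₁₀ of the distance ratio.
ΔL = −20·log₁₀(12.3/3.1) = -11.97 dB, so L₂ = 106.0 + (-11.97) = 94.0 dB SPL.

94.0 dB SPL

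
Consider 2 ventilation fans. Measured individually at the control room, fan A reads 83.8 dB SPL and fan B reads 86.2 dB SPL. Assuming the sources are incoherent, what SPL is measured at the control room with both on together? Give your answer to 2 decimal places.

Add the sources as powers (linear), then convert back to dB:
L_total = 10·log₁₀(10^(83.8/10) + 10^(86.2/10)) = 10·log₁₀(656800000) = 88.17 dB SPL.

88.17 dB SPL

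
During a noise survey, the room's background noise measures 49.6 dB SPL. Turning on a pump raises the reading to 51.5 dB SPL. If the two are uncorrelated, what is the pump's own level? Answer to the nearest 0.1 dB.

Background correction is a power subtraction:
L_src = 10·log₁₀(10^(51.5/10) − 10^(49.6/10)) = 10·log₁₀(50050) = 47.0 dB SPL.

47.0 dB SPL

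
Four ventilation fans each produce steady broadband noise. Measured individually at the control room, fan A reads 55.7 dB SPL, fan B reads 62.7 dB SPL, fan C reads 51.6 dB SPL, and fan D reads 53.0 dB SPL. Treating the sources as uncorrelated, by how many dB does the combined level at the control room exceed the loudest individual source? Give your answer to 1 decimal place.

Add the sources as powers (linear), then convert back to dB:
L_total = 10·log₁₀(10^(55.7/10) + 10^(62.7/10) + 10^(51.6/10) + 10^(53.0/10)) = 64.11 dB SPL.
Excess over the loudest (62.7 dB): 64.11 − 62.7 = 1.4 dB.

1.4 dB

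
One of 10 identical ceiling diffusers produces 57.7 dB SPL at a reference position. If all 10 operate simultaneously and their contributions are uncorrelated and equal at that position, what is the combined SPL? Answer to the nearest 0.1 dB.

67.7 dB SPL

10 equal incoherent sources raise the level by 10·log₁₀(10) = 10.00 dB.
L_total = 57.7 + 10.00 = 67.7 dB SPL.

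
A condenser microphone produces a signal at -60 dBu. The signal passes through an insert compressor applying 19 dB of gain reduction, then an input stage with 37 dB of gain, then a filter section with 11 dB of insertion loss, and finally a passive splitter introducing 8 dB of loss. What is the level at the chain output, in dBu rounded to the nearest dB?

Cascaded gains and losses add directly in dB.
-60 − 19 + 37 − 11 − 8 = -61 dBu.

-61 dBu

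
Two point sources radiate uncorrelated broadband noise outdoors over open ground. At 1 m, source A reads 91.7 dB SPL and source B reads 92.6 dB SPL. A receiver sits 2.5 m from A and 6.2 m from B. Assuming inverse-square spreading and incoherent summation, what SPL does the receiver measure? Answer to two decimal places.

84.53 dB SPL

At the listener: L_A = 91.7 − 20·log₁₀(2.5) = 83.741 dB; L_B = 92.6 − 20·log₁₀(6.2) = 76.752 dB.
Combined: 10·log₁₀(10^(83.741/10)+10^(76.752/10)) = 84.53 dB SPL.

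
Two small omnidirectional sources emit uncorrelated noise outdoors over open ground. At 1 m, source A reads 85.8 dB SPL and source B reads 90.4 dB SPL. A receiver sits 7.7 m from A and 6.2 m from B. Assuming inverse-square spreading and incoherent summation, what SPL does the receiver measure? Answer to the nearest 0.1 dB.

75.4 dB SPL

At the listener: L_A = 85.8 − 20·log₁₀(7.7) = 68.07 dB; L_B = 90.4 − 20·log₁₀(6.2) = 74.55 dB.
Combined: 10·log₁₀(10^(68.07/10)+10^(74.55/10)) = 75.4 dB SPL.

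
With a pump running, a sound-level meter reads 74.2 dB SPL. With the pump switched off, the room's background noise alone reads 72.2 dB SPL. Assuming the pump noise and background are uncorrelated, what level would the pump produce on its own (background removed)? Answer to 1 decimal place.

69.9 dB SPL

Remove the background by subtracting linear intensities:
L_src = 10·log₁₀(10^(74.2/10) − 10^(72.2/10)) = 10·log₁₀(9707000) = 69.9 dB SPL.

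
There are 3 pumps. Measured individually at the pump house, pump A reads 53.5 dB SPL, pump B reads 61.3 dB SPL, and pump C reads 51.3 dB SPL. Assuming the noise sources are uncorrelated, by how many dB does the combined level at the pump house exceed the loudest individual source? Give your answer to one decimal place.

Uncorrelated sources add in intensity (power), not in dB.
L_total = 10·log₁₀(10^(53.5/10) + 10^(61.3/10) + 10^(51.3/10)) = 62.32 dB SPL.
Excess over the loudest (61.3 dB): 62.32 − 61.3 = 1.0 dB.

1.0 dB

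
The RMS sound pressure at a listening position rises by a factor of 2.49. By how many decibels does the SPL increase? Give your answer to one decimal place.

SPL change from a pressure ratio uses the 20·log₁₀ form:
20·log₁₀(2.49) = 7.9 dB.

7.9 dB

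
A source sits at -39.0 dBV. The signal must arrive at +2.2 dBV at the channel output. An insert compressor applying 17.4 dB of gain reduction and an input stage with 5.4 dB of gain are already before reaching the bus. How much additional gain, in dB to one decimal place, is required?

53.2 dB

The required make-up gain is the shortfall in the dB sum.
G = +2.2 − (-39.0) + 17.4 − 5.4 = 53.2 dB.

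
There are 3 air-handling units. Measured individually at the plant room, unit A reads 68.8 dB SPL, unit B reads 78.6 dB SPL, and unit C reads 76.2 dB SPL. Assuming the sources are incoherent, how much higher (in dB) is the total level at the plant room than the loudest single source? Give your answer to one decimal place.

2.3 dB

Incoherent sources sum as intensities:
L_total = 10·log₁₀(10^(68.8/10) + 10^(78.6/10) + 10^(76.2/10)) = 80.85 dB SPL.
Excess over the loudest (78.6 dB): 80.85 − 78.6 = 2.3 dB.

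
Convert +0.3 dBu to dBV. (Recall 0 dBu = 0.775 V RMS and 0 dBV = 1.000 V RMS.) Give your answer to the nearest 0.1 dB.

The offset between the scales is 20·log₁₀(0.775/1.000) = −2.214 dB.
So dBV = +0.3 − 2.214 = -1.9 dBV.

-1.9 dBV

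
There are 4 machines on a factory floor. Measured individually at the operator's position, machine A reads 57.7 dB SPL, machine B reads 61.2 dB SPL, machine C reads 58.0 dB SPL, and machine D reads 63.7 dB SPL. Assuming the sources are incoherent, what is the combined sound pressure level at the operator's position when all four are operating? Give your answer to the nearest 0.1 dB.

66.9 dB SPL

Uncorrelated sources add in intensity (power), not in dB.
L_total = 10·log₁₀(10^(57.7/10) + 10^(61.2/10) + 10^(58.0/10) + 10^(63.7/10)) = 10·log₁₀(4882000) = 66.9 dB SPL.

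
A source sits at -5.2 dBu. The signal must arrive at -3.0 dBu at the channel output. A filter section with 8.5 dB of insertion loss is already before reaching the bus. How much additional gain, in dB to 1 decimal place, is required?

The required make-up gain is the shortfall in the dB sum.
G = -3.0 − (-5.2) + 8.5 = 10.7 dB.

10.7 dB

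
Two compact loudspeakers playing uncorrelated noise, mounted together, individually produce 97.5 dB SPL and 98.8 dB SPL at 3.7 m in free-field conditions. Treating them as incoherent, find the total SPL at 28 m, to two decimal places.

Combined at 3.7 m: 10·log₁₀(10^(97.5/10)+10^(98.8/10)) = 101.209 dB SPL.
Then apply −20·log₁₀(28/3.7) = -17.579 dB → 83.63 dB SPL.

83.63 dB SPL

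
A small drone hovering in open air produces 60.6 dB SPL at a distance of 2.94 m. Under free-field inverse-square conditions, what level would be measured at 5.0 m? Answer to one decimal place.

Free-field point source: level drops by 20·log₁₀ of the distance ratio.
ΔL = −20·log₁₀(5.0/2.94) = -4.61 dB, so L₂ = 60.6 + (-4.61) = 56.0 dB SPL.

56.0 dB SPL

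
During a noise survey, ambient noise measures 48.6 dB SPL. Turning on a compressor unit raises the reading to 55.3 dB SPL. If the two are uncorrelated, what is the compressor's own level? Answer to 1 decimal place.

54.3 dB SPL

Subtract intensities: L_src = 10·log₁₀(10^(L_total/10) − 10^(L_bg/10)).
L_src = 10·log₁₀(10^(55.3/10) − 10^(48.6/10)) = 10·log₁₀(266400) = 54.3 dB SPL.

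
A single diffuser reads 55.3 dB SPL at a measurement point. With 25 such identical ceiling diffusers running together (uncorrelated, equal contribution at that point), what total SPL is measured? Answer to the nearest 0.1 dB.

69.3 dB SPL

25 equal incoherent sources raise the level by 10·log₁₀(25) = 13.98 dB.
L_total = 55.3 + 13.98 = 69.3 dB SPL.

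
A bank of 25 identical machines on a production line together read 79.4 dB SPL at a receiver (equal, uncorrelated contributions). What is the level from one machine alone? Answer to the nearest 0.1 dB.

65.4 dB SPL

25 equal incoherent sources add 10·log₁₀(25) = 13.98 dB over one source.
L_one = 79.4 − 13.98 = 65.4 dB SPL.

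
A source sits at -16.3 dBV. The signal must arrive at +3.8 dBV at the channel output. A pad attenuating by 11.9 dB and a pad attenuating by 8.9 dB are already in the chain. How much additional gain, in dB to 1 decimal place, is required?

40.9 dB

The required make-up gain is the shortfall in the dB sum.
G = +3.8 − (-16.3) + 11.9 + 8.9 = 40.9 dB.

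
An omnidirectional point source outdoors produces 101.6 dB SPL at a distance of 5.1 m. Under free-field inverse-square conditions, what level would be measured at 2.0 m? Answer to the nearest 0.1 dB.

109.7 dB SPL

Free-field point source: level drops by 20·log₁₀ of the distance ratio.
ΔL = −20·log₁₀(2.0/5.1) = 8.13 dB, so L₂ = 101.6 + (8.13) = 109.7 dB SPL.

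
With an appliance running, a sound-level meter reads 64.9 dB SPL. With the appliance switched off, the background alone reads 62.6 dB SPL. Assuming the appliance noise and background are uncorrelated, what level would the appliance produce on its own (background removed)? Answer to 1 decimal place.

Remove the background by subtracting linear intensities:
L_src = 10·log₁₀(10^(64.9/10) − 10^(62.6/10)) = 10·log₁₀(1271000) = 61.0 dB SPL.

61.0 dB SPL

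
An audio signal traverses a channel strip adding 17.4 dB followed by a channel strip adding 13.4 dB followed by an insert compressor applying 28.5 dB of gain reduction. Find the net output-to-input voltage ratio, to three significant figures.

1.30

Net gain = 17.4 + 13.4 + (−28.5) = 2.3 dB.
Voltage ratio = 10^(2.3/20) = 1.30.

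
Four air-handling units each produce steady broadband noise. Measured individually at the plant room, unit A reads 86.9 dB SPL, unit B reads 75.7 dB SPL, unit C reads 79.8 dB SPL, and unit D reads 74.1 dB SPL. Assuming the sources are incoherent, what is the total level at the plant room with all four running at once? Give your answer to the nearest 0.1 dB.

Uncorrelated sources add in intensity (power), not in dB.
L_total = 10·log₁₀(10^(86.9/10) + 10^(75.7/10) + 10^(79.8/10) + 10^(74.1/10)) = 10·log₁₀(648100000) = 88.1 dB SPL.

88.1 dB SPL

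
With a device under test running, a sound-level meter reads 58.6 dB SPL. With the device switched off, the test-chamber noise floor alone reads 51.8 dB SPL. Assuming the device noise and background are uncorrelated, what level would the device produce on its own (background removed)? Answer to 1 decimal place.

Background correction is a power subtraction:
L_src = 10·log₁₀(10^(58.6/10) − 10^(51.8/10)) = 10·log₁₀(573100) = 57.6 dB SPL.

57.6 dB SPL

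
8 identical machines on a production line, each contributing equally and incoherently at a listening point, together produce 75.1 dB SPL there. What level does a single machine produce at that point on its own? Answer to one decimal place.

8 equal incoherent sources add 10·log₁₀(8) = 9.03 dB over one source.
L_one = 75.1 − 9.03 = 66.1 dB SPL.

66.1 dB SPL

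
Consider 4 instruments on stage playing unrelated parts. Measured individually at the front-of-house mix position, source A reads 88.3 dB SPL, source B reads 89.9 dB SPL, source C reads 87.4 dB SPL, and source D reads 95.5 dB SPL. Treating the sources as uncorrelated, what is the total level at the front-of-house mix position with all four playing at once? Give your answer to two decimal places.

Uncorrelated sources add in intensity (power), not in dB.
L_total = 10·log₁₀(10^(88.3/10) + 10^(89.9/10) + 10^(87.4/10) + 10^(95.5/10)) = 10·log₁₀(5751000000) = 97.60 dB SPL.

97.60 dB SPL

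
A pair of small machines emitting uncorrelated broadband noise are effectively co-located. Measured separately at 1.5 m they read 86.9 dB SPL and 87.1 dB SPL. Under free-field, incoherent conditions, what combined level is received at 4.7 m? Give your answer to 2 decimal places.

Combined at 1.5 m: 10·log₁₀(10^(86.9/10)+10^(87.1/10)) = 90.011 dB SPL.
Then apply −20·log₁₀(4.7/1.5) = -9.920 dB → 80.09 dB SPL.

80.09 dB SPL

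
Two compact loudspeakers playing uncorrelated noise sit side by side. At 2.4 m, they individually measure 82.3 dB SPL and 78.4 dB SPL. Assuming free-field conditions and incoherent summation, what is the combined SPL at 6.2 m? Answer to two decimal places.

75.54 dB SPL

Combined at 2.4 m: 10·log₁₀(10^(82.3/10)+10^(78.4/10)) = 83.784 dB SPL.
Then apply −20·log₁₀(6.2/2.4) = -8.244 dB → 75.54 dB SPL.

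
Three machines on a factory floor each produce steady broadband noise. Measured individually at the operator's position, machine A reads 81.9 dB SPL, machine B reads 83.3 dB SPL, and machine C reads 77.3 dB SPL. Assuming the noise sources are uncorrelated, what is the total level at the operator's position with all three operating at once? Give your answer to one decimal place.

86.3 dB SPL

Incoherent sources sum as intensities:
L_total = 10·log₁₀(10^(81.9/10) + 10^(83.3/10) + 10^(77.3/10)) = 10·log₁₀(422400000) = 86.3 dB SPL.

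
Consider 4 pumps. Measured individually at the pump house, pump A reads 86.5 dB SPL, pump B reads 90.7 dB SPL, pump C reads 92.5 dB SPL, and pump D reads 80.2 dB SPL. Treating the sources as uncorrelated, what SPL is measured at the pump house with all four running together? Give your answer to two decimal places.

95.45 dB SPL

Uncorrelated sources add in intensity (power), not in dB.
L_total = 10·log₁₀(10^(86.5/10) + 10^(90.7/10) + 10^(92.5/10) + 10^(80.2/10)) = 10·log₁₀(3505000000) = 95.45 dB SPL.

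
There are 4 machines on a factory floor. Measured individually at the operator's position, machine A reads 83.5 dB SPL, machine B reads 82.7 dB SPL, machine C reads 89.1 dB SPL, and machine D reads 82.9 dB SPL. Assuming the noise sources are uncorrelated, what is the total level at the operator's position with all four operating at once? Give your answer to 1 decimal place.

Add the sources as powers (linear), then convert back to dB:
L_total = 10·log₁₀(10^(83.5/10) + 10^(82.7/10) + 10^(89.1/10) + 10^(82.9/10)) = 10·log₁₀(1418000000) = 91.5 dB SPL.

91.5 dB SPL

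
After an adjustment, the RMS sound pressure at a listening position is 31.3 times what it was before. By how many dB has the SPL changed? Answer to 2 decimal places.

SPL change from a pressure ratio uses the 20·log₁₀ form:
20·log₁₀(31.3) = 29.91 dB.

29.91 dB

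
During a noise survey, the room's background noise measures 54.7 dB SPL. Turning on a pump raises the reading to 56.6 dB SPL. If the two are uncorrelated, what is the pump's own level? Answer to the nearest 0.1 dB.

52.1 dB SPL

Background correction is a power subtraction:
L_src = 10·log₁₀(10^(56.6/10) − 10^(54.7/10)) = 10·log₁₀(162000) = 52.1 dB SPL.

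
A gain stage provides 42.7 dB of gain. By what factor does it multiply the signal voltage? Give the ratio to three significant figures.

Voltage ratio = 10^(dB/20).
10^(42.7/20) = 10^(2.135) = 136.

136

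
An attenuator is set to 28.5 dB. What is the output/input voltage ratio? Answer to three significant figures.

0.0376

Voltage ratio = 10^(dB/20).
10^(-28.5/20) = 10^(-1.425) = 0.0376.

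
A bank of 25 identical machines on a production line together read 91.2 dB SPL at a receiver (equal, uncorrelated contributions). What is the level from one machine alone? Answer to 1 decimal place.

77.2 dB SPL

25 equal incoherent sources add 10·log₁₀(25) = 13.98 dB over one source.
L_one = 91.2 − 13.98 = 77.2 dB SPL.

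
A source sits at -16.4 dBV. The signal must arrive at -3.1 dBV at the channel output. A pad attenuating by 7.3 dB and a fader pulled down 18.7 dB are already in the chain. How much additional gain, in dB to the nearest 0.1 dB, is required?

39.3 dB

The required make-up gain is the shortfall in the dB sum.
G = -3.1 − (-16.4) + 7.3 + 18.7 = 39.3 dB.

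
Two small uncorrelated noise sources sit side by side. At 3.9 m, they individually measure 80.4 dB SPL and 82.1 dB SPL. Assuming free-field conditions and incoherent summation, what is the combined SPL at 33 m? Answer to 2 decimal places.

65.79 dB SPL

Combined at 3.9 m: 10·log₁₀(10^(80.4/10)+10^(82.1/10)) = 84.343 dB SPL.
Then apply −20·log₁₀(33/3.9) = -18.549 dB → 65.79 dB SPL.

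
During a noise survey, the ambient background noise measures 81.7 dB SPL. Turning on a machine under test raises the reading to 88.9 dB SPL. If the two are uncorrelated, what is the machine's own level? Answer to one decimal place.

Remove the background by subtracting linear intensities:
L_src = 10·log₁₀(10^(88.9/10) − 10^(81.7/10)) = 10·log₁₀(628300000) = 88.0 dB SPL.

88.0 dB SPL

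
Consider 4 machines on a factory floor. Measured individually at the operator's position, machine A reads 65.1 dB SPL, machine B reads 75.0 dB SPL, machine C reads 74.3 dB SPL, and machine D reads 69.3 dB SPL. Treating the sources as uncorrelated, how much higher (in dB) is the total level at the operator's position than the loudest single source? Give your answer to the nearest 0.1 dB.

Uncorrelated sources add in intensity (power), not in dB.
L_total = 10·log₁₀(10^(65.1/10) + 10^(75.0/10) + 10^(74.3/10) + 10^(69.3/10)) = 78.47 dB SPL.
Excess over the loudest (75.0 dB): 78.47 − 75.0 = 3.5 dB.

3.5 dB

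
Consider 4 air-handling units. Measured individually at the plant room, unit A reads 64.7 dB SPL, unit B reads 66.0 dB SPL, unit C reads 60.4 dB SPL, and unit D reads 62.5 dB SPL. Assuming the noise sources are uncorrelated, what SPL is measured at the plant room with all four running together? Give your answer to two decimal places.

69.92 dB SPL

Add the sources as powers (linear), then convert back to dB:
L_total = 10·log₁₀(10^(64.7/10) + 10^(66.0/10) + 10^(60.4/10) + 10^(62.5/10)) = 10·log₁₀(9807000) = 69.92 dB SPL.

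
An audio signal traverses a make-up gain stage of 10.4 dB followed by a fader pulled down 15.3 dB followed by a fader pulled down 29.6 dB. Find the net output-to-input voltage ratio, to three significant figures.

0.0188

Net gain = 10.4 + (−15.3) + (−29.6) = -34.5 dB.
Voltage ratio = 10^(-34.5/20) = 0.0188.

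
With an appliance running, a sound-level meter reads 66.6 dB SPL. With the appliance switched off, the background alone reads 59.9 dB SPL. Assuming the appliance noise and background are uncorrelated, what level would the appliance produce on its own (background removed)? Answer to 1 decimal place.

65.6 dB SPL

Background correction is a power subtraction:
L_src = 10·log₁₀(10^(66.6/10) − 10^(59.9/10)) = 10·log₁₀(3594000) = 65.6 dB SPL.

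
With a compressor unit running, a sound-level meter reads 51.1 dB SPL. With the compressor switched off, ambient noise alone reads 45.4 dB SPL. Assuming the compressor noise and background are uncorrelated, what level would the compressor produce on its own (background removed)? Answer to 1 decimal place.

49.7 dB SPL

Background correction is a power subtraction:
L_src = 10·log₁₀(10^(51.1/10) − 10^(45.4/10)) = 10·log₁₀(94150) = 49.7 dB SPL.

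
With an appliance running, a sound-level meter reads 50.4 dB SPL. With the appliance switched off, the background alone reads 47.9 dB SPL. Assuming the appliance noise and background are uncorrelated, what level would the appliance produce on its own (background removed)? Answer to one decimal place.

Background correction is a power subtraction:
L_src = 10·log₁₀(10^(50.4/10) − 10^(47.9/10)) = 10·log₁₀(47990) = 46.8 dB SPL.

46.8 dB SPL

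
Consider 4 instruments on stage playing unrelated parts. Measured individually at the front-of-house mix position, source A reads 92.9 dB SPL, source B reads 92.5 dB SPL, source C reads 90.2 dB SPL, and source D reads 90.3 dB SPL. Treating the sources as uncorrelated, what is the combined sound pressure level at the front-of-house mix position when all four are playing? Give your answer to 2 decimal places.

Incoherent sources sum as intensities:
L_total = 10·log₁₀(10^(92.9/10) + 10^(92.5/10) + 10^(90.2/10) + 10^(90.3/10)) = 10·log₁₀(5847000000) = 97.67 dB SPL.

97.67 dB SPL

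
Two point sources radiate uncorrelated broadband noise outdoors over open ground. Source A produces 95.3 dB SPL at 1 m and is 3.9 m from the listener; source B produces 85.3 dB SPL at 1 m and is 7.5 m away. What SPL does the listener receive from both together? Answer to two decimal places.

At the listener: L_A = 95.3 − 20·log₁₀(3.9) = 83.479 dB; L_B = 85.3 − 20·log₁₀(7.5) = 67.799 dB.
Combined: 10·log₁₀(10^(83.479/10)+10^(67.799/10)) = 83.59 dB SPL.

83.59 dB SPL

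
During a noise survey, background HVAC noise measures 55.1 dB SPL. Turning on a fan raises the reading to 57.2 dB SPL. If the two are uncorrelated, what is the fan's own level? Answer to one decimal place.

Remove the background by subtracting linear intensities:
L_src = 10·log₁₀(10^(57.2/10) − 10^(55.1/10)) = 10·log₁₀(201200) = 53.0 dB SPL.

53.0 dB SPL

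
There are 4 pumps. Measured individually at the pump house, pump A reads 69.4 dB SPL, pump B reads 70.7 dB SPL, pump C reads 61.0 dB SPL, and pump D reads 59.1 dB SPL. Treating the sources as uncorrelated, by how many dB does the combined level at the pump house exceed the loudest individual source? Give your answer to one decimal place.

2.8 dB

Uncorrelated sources add in intensity (power), not in dB.
L_total = 10·log₁₀(10^(69.4/10) + 10^(70.7/10) + 10^(61.0/10) + 10^(59.1/10)) = 73.53 dB SPL.
Excess over the loudest (70.7 dB): 73.53 − 70.7 = 2.8 dB.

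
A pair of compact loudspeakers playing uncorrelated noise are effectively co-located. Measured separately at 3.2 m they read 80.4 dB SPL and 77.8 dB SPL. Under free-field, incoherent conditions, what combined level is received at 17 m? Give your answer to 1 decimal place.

Combined at 3.2 m: 10·log₁₀(10^(80.4/10)+10^(77.8/10)) = 82.30 dB SPL.
Then apply −20·log₁₀(17/3.2) = -14.51 dB → 67.8 dB SPL.

67.8 dB SPL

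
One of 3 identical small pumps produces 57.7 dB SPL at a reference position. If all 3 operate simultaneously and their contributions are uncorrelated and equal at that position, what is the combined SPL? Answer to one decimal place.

62.5 dB SPL

3 equal incoherent sources raise the level by 10·log₁₀(3) = 4.77 dB.
L_total = 57.7 + 4.77 = 62.5 dB SPL.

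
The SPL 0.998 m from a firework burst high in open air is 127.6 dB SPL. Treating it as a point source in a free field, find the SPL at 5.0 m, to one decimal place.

Free-field point source: level drops by 20·log₁₀ of the distance ratio.
ΔL = −20·log₁₀(5.0/0.998) = -14.00 dB, so L₂ = 127.6 + (-14.00) = 113.6 dB SPL.

113.6 dB SPL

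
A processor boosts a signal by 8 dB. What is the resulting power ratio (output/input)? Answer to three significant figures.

6.31

Power ratio = 10^(dB/10).
10^(8/10) = 10^(0.8000) = 6.31.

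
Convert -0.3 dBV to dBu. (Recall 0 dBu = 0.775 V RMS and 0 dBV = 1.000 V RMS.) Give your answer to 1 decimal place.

+1.9 dBu

The offset between the scales is 20·log₁₀(0.775/1.000) = −2.214 dB.
So dBu = -0.3 + 2.214 = +1.9 dBu.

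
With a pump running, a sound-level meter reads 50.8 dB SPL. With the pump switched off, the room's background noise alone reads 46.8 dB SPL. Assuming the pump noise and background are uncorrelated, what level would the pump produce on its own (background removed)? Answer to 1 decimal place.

48.6 dB SPL

Background correction is a power subtraction:
L_src = 10·log₁₀(10^(50.8/10) − 10^(46.8/10)) = 10·log₁₀(72360) = 48.6 dB SPL.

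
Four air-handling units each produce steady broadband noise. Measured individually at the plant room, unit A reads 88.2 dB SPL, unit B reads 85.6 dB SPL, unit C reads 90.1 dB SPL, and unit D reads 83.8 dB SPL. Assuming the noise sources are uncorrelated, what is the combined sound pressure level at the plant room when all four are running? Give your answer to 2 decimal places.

Incoherent sources sum as intensities:
L_total = 10·log₁₀(10^(88.2/10) + 10^(85.6/10) + 10^(90.1/10) + 10^(83.8/10)) = 10·log₁₀(2287000000) = 93.59 dB SPL.

93.59 dB SPL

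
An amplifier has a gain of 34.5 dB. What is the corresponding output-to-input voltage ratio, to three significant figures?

53.1

Voltage ratio = 10^(dB/20).
10^(34.5/20) = 10^(1.725) = 53.1.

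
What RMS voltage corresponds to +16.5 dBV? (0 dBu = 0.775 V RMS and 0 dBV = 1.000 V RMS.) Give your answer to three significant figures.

6.68 V

V = 1.000 V × 10^(+16.5/20).
= 1.000 × 6.683 = 6.68 V.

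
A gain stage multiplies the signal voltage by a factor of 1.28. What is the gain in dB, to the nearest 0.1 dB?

For a voltage ratio, dB = 20·log₁₀(V₂/V₁).
20·log₁₀(1.28) = 2.1 dB.

2.1 dB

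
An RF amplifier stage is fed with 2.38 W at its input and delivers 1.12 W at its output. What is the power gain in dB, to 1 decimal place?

Power ratio → dB uses the 10·log₁₀ form:
10·log₁₀(1.12/2.38) = 10·log₁₀(0.4706) = -3.3 dB.

-3.3 dB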